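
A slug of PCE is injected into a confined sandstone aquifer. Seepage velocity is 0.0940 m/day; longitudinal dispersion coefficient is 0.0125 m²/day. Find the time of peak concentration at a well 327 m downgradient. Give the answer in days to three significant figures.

For the 1D instantaneous-source solution, setting ∂C/∂t = 0 at fixed x gives v²t² + 2Dt − x² = 0, so t = (√(D² + v²x²) − D)/v².
√(D² + v²x²) = √(0.0125² + 0.0940² × 327²) = 30.74; v² = 0.008836.
t = (30.74 − 0.0125)/0.008836 = 3480 days (vs. the pure-advection estimate x/v = 3480 d).

3480 days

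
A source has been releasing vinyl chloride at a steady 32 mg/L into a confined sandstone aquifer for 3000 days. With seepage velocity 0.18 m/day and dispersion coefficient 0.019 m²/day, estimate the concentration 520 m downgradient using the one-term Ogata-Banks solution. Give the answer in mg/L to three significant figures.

For a continuous step input, C/C₀ ≈ ½·erfc((x−vt)/(2√(Dt))).
vt = 0.18 × 3000 = 540 m and 2√(Dt) = 2√(0.019 × 3000) = 15.10 m.
Argument (x−vt)/(2√(Dt)) = (520 − 540)/15.10 = -1.325; ½·erfc(-1.325) = 0.9695.
C = 32 × 0.9695 = 31.0 mg/L.

31.0 mg/L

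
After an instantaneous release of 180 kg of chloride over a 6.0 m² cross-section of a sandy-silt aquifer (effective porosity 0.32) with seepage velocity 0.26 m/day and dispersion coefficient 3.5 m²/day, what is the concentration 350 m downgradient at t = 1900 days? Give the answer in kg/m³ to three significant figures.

For an instantaneous plane source, C(x,t) = M/(n_e·A·√(4πDt)) · exp(−(x−vt)²/(4Dt)), with n_e·A the pore (flow) area.
Plume center vt = 0.26 × 1900 = 494 m, so the well at 350 m is 144 m upgradient of the peak.
√(4πDt) = 289.1 m, giving peak height M/(n_e·A·√(4πDt)) = 180/(0.32 × 6.0 × 289.1) = 0.3243 kg/m³.
(x−vt)²/(4Dt) = (-144)²/(4 × 3.5 × 1900) = 0.7795; exp(−0.7795) = 0.4586.
C = 0.3243 × 0.4586 = 0.149 kg/m³.

0.149 kg/m³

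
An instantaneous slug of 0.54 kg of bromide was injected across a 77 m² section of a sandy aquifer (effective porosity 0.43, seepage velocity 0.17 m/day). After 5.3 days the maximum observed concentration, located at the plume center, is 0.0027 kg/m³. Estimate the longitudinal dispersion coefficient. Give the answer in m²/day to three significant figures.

At the plume center C_max = M/(n_e·A·√(4πDt)), so D = M²/(4πt·(n_e·A·C_max)²).
n_e·A·C_max = 0.43 × 77 × 0.0027 = 0.08940 kg/m.
D = 0.54²/(4π × 5.3 × 0.08940²) = 0.548 m²/day.

0.548 m²/day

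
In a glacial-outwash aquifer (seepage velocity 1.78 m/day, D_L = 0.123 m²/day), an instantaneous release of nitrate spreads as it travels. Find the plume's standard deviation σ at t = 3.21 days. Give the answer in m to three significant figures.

Dispersive spreading gives a Gaussian with σ² = 2Dt; advection only shifts the center.
σ = √(2 × 0.123 × 3.21) = 0.889 m.

0.889 m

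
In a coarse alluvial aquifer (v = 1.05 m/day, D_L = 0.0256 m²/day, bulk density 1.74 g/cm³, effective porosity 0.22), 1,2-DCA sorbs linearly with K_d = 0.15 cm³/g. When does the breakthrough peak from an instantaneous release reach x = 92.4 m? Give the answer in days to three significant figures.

Retardation factor R = 1 + ρ_b·K_d/n = 1 + 1.74 × 0.15/0.22 = 2.186.
Sorption retards both mechanisms: v_R = v/R = 0.4803 m/day, D_R = D/R = 0.01171 m²/day.
Peak time from v_R²t² + 2D_R t − x² = 0: t = (√(D_R² + v_R²x²) − D_R)/v_R².
√(D_R² + v_R²x²) = √(0.01171² + 0.4803² × 92.4²) = 44.38; v_R² = 0.2307.
t = (44.38 − 0.01171)/0.2307 = 192 days.

192 days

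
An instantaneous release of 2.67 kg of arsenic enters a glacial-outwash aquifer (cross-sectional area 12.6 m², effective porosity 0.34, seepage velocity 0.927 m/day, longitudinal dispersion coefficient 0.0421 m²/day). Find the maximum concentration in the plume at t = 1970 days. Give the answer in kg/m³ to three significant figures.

The peak of an instantaneous 1D plume sits at x = vt; there the Gaussian factor is 1 and C_max = M/(n_e·A·√(4πDt)), where n_e·A is the pore area the mass is dissolved in.
√(4πDt) = √(4π × 0.0421 × 1970) = 32.28 m, so C_max = 2.67/(0.34 × 12.6 × 32.28) = 0.0193 kg/m³.

0.0193 kg/m³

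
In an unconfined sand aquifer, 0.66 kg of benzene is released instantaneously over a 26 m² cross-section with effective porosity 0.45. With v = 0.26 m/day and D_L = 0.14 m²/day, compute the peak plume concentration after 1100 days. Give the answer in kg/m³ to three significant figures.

The peak of an instantaneous 1D plume sits at x = vt; there the Gaussian factor is 1 and C_max = M/(n_e·A·√(4πDt)), where n_e·A is the pore area the mass is dissolved in.
√(4πDt) = √(4π × 0.14 × 1100) = 43.99 m, so C_max = 0.66/(0.45 × 26 × 43.99) = 0.00128 kg/m³.

0.00128 kg/m³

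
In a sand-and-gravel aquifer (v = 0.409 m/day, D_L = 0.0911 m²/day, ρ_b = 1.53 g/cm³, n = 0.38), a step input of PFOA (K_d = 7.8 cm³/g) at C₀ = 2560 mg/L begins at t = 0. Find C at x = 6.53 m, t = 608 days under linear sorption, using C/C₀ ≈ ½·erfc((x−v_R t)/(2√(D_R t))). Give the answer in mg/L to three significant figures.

Retardation factor R = 1 + ρ_b·K_d/n = 1 + 1.53 × 7.8/0.38 = 32.41.
Sorption retards both mechanisms: v_R = v/R = 0.01262 m/day, D_R = D/R = 0.002811 m²/day.
v_R·t = 0.01262 × 608 = 7.67296 m; 2√(D_R t) = 2.615 m; argument = (6.53 − 7.67296)/2.615 = -0.4371.
C = C₀ × ½·erfc(-0.4371) = 2560 × 0.7318 = 1870 mg/L.

1870 mg/L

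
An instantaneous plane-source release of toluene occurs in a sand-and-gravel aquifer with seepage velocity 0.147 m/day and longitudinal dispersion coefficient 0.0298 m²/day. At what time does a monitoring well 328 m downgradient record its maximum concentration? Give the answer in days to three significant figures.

For the 1D instantaneous-source solution, setting ∂C/∂t = 0 at fixed x gives v²t² + 2Dt − x² = 0, so t = (√(D² + v²x²) − D)/v².
√(D² + v²x²) = √(0.0298² + 0.147² × 328²) = 48.22; v² = 0.021609.
t = (48.22 − 0.0298)/0.021609 = 2230 days (vs. the pure-advection estimate x/v = 2230 d).

2230 days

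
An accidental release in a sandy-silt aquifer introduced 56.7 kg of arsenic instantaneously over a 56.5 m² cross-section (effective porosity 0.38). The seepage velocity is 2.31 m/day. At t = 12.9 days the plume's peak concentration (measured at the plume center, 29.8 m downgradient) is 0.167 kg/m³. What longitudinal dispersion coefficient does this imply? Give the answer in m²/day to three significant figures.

1.54 m²/day

At the plume center C_max = M/(n_e·A·√(4πDt)), so D = M²/(4πt·(n_e·A·C_max)²).
n_e·A·C_max = 0.38 × 56.5 × 0.167 = 3.585 kg/m.
D = 56.7²/(4π × 12.9 × 3.585²) = 1.54 m²/day.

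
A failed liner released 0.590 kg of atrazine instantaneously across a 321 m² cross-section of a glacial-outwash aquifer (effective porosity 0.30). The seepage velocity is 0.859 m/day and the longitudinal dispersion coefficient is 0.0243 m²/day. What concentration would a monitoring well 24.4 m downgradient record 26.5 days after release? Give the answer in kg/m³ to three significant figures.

For an instantaneous plane source, C(x,t) = M/(n_e·A·√(4πDt)) · exp(−(x−vt)²/(4Dt)), with n_e·A the pore (flow) area.
Plume center vt = 0.859 × 26.5 = 22.7635 m, so the well at 24.4 m is 1.6365 m downgradient of the peak.
√(4πDt) = 2.845 m, giving peak height M/(n_e·A·√(4πDt)) = 0.590/(0.30 × 321 × 2.845) = 0.002153 kg/m³.
(x−vt)²/(4Dt) = (1.6365)²/(4 × 0.0243 × 26.5) = 1.040; exp(−1.040) = 0.3535.
C = 0.002153 × 0.3535 = 0.000761 kg/m³.

0.000761 kg/m³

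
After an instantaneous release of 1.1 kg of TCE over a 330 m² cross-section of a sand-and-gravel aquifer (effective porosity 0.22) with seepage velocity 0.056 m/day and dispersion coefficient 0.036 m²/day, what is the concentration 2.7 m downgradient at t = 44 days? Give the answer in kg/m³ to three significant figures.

For an instantaneous plane source, C(x,t) = M/(n_e·A·√(4πDt)) · exp(−(x−vt)²/(4Dt)), with n_e·A the pore (flow) area.
Plume center vt = 0.056 × 44 = 2.464 m, so the well at 2.7 m is 0.236 m downgradient of the peak.
√(4πDt) = 4.462 m, giving peak height M/(n_e·A·√(4πDt)) = 1.1/(0.22 × 330 × 4.462) = 0.003396 kg/m³.
(x−vt)²/(4Dt) = (0.236)²/(4 × 0.036 × 44) = 0.008790; exp(−0.008790) = 0.9912.
C = 0.003396 × 0.9912 = 0.00337 kg/m³.

0.00337 kg/m³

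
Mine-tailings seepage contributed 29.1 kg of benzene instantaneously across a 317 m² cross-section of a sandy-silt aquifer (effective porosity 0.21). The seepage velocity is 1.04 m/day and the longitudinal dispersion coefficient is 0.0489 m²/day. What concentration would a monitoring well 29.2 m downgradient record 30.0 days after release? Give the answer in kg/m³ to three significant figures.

0.0515 kg/m³

For an instantaneous plane source, C(x,t) = M/(n_e·A·√(4πDt)) · exp(−(x−vt)²/(4Dt)), with n_e·A the pore (flow) area.
Plume center vt = 1.04 × 30.0 = 31.2 m, so the well at 29.2 m is 2 m upgradient of the peak.
√(4πDt) = 4.294 m, giving peak height M/(n_e·A·√(4πDt)) = 29.1/(0.21 × 317 × 4.294) = 0.1018 kg/m³.
(x−vt)²/(4Dt) = (-2)²/(4 × 0.0489 × 30.0) = 0.6817; exp(−0.6817) = 0.5058.
C = 0.1018 × 0.5058 = 0.0515 kg/m³.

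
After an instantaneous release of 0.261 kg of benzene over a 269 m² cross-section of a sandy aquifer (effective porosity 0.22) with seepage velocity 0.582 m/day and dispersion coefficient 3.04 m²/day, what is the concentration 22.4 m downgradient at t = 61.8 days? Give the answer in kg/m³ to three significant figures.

For an instantaneous plane source, C(x,t) = M/(n_e·A·√(4πDt)) · exp(−(x−vt)²/(4Dt)), with n_e·A the pore (flow) area.
Plume center vt = 0.582 × 61.8 = 35.9676 m, so the well at 22.4 m is 13.5676 m upgradient of the peak.
√(4πDt) = 48.59 m, giving peak height M/(n_e·A·√(4πDt)) = 0.261/(0.22 × 269 × 48.59) = 9.077e-05 kg/m³.
(x−vt)²/(4Dt) = (-13.5676)²/(4 × 3.04 × 61.8) = 0.2450; exp(−0.2450) = 0.7827.
C = 9.077e-05 × 0.7827 = 7.10e-05 kg/m³.

7.10e-05 kg/m³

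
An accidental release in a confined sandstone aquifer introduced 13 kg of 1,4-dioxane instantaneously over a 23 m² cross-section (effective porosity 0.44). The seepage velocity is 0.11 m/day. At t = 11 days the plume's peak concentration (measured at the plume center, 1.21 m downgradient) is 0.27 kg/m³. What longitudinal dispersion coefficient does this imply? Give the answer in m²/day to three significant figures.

0.164 m²/day

At the plume center C_max = M/(n_e·A·√(4πDt)), so D = M²/(4πt·(n_e·A·C_max)²).
n_e·A·C_max = 0.44 × 23 × 0.27 = 2.732 kg/m.
D = 13²/(4π × 11 × 2.732²) = 0.164 m²/day.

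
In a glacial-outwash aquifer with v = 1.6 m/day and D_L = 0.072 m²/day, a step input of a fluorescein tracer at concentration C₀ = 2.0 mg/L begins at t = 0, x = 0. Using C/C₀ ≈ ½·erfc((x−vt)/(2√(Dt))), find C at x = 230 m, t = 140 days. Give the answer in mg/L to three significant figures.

For a continuous step input, C/C₀ ≈ ½·erfc((x−vt)/(2√(Dt))).
vt = 1.6 × 140 = 224 m and 2√(Dt) = 2√(0.072 × 140) = 6.350 m.
Argument (x−vt)/(2√(Dt)) = (230 − 224)/6.350 = 0.9449; ½·erfc(0.9449) = 0.09073.
C = 2.0 × 0.09073 = 0.181 mg/L.

0.181 mg/L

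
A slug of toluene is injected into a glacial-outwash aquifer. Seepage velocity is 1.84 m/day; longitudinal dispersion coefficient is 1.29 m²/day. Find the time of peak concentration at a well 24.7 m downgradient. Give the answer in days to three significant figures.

13.0 days

For the 1D instantaneous-source solution, setting ∂C/∂t = 0 at fixed x gives v²t² + 2Dt − x² = 0, so t = (√(D² + v²x²) − D)/v².
√(D² + v²x²) = √(1.29² + 1.84² × 24.7²) = 45.47; v² = 3.3856.
t = (45.47 − 1.29)/3.3856 = 13.0 days (vs. the pure-advection estimate x/v = 13.4 d).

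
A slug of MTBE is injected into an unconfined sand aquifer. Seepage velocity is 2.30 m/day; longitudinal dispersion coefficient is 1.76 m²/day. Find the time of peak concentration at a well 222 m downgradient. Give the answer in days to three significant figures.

For the 1D instantaneous-source solution, setting ∂C/∂t = 0 at fixed x gives v²t² + 2Dt − x² = 0, so t = (√(D² + v²x²) − D)/v².
√(D² + v²x²) = √(1.76² + 2.30² × 222²) = 510.6; v² = 5.29.
t = (510.6 − 1.76)/5.29 = 96.2 days (vs. the pure-advection estimate x/v = 96.5 d).

96.2 days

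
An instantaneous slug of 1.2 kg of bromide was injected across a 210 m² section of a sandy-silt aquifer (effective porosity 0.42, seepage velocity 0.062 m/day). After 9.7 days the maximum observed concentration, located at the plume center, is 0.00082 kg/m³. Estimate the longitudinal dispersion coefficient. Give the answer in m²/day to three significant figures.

At the plume center C_max = M/(n_e·A·√(4πDt)), so D = M²/(4πt·(n_e·A·C_max)²).
n_e·A·C_max = 0.42 × 210 × 0.00082 = 0.07232 kg/m.
D = 1.2²/(4π × 9.7 × 0.07232²) = 2.26 m²/day.

2.26 m²/day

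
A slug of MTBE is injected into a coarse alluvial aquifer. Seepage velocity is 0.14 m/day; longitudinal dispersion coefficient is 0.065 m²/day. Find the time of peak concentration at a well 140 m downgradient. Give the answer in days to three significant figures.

997 days

For the 1D instantaneous-source solution, setting ∂C/∂t = 0 at fixed x gives v²t² + 2Dt − x² = 0, so t = (√(D² + v²x²) − D)/v².
√(D² + v²x²) = √(0.065² + 0.14² × 140²) = 19.60; v² = 0.0196.
t = (19.60 − 0.065)/0.0196 = 997 days (vs. the pure-advection estimate x/v = 1000 d).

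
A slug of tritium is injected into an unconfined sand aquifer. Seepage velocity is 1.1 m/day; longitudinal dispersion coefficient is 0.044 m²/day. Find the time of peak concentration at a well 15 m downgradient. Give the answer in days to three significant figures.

For the 1D instantaneous-source solution, setting ∂C/∂t = 0 at fixed x gives v²t² + 2Dt − x² = 0, so t = (√(D² + v²x²) − D)/v².
√(D² + v²x²) = √(0.044² + 1.1² × 15²) = 16.50; v² = 1.21.
t = (16.50 − 0.044)/1.21 = 13.6 days (vs. the pure-advection estimate x/v = 13.6 d).

13.6 days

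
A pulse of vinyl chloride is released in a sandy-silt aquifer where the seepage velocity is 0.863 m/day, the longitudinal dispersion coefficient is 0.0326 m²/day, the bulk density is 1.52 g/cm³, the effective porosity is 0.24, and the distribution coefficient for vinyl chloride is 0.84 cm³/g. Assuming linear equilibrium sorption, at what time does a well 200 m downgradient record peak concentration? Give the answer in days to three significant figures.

1460 days

Retardation factor R = 1 + ρ_b·K_d/n = 1 + 1.52 × 0.84/0.24 = 6.320.
Sorption retards both mechanisms: v_R = v/R = 0.1366 m/day, D_R = D/R = 0.005158 m²/day.
Peak time from v_R²t² + 2D_R t − x² = 0: t = (√(D_R² + v_R²x²) − D_R)/v_R².
√(D_R² + v_R²x²) = √(0.005158² + 0.1366² × 200²) = 27.32; v_R² = 0.01866.
t = (27.32 − 0.005158)/0.01866 = 1460 days.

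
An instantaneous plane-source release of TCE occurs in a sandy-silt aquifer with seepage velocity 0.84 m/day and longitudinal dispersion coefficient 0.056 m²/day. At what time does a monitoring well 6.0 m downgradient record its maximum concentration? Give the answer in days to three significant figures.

7.06 days

For the 1D instantaneous-source solution, setting ∂C/∂t = 0 at fixed x gives v²t² + 2Dt − x² = 0, so t = (√(D² + v²x²) − D)/v².
√(D² + v²x²) = √(0.056² + 0.84² × 6.0²) = 5.040; v² = 0.7056.
t = (5.040 − 0.056)/0.7056 = 7.06 days (vs. the pure-advection estimate x/v = 7.14 d).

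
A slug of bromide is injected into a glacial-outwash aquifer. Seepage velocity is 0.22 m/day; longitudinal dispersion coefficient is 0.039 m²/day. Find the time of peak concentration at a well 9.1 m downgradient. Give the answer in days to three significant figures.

For the 1D instantaneous-source solution, setting ∂C/∂t = 0 at fixed x gives v²t² + 2Dt − x² = 0, so t = (√(D² + v²x²) − D)/v².
√(D² + v²x²) = √(0.039² + 0.22² × 9.1²) = 2.002; v² = 0.0484.
t = (2.002 − 0.039)/0.0484 = 40.6 days (vs. the pure-advection estimate x/v = 41.4 d).

40.6 days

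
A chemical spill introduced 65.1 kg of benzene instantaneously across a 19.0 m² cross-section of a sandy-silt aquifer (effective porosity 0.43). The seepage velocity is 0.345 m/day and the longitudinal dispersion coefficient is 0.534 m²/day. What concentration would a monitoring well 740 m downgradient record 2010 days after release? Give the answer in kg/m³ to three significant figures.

For an instantaneous plane source, C(x,t) = M/(n_e·A·√(4πDt)) · exp(−(x−vt)²/(4Dt)), with n_e·A the pore (flow) area.
Plume center vt = 0.345 × 2010 = 693.45 m, so the well at 740 m is 46.55 m downgradient of the peak.
√(4πDt) = 116.1 m, giving peak height M/(n_e·A·√(4πDt)) = 65.1/(0.43 × 19.0 × 116.1) = 0.06863 kg/m³.
(x−vt)²/(4Dt) = (46.55)²/(4 × 0.534 × 2010) = 0.5047; exp(−0.5047) = 0.6037.
C = 0.06863 × 0.6037 = 0.0414 kg/m³.

0.0414 kg/m³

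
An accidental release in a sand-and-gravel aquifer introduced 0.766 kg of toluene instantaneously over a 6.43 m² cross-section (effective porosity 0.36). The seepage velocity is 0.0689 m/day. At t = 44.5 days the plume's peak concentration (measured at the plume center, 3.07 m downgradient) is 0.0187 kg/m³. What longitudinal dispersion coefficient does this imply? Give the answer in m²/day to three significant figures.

At the plume center C_max = M/(n_e·A·√(4πDt)), so D = M²/(4πt·(n_e·A·C_max)²).
n_e·A·C_max = 0.36 × 6.43 × 0.0187 = 0.04329 kg/m.
D = 0.766²/(4π × 44.5 × 0.04329²) = 0.560 m²/day.

0.560 m²/day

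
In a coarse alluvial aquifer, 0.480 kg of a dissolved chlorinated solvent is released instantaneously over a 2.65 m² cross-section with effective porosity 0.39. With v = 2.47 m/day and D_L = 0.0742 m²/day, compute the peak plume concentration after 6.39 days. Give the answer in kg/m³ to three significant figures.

The peak of an instantaneous 1D plume sits at x = vt; there the Gaussian factor is 1 and C_max = M/(n_e·A·√(4πDt)), where n_e·A is the pore area the mass is dissolved in.
√(4πDt) = √(4π × 0.0742 × 6.39) = 2.441 m, so C_max = 0.480/(0.39 × 2.65 × 2.441) = 0.190 kg/m³.

0.190 kg/m³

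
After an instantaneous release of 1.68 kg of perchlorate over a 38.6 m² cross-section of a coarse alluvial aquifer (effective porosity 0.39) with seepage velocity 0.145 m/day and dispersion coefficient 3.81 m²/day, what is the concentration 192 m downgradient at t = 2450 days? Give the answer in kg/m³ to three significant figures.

For an instantaneous plane source, C(x,t) = M/(n_e·A·√(4πDt)) · exp(−(x−vt)²/(4Dt)), with n_e·A the pore (flow) area.
Plume center vt = 0.145 × 2450 = 355.25 m, so the well at 192 m is 163.25 m upgradient of the peak.
√(4πDt) = 342.5 m, giving peak height M/(n_e·A·√(4πDt)) = 1.68/(0.39 × 38.6 × 342.5) = 0.0003258 kg/m³.
(x−vt)²/(4Dt) = (-163.25)²/(4 × 3.81 × 2450) = 0.7138; exp(−0.7138) = 0.4898.
C = 0.0003258 × 0.4898 = 0.000160 kg/m³.

0.000160 kg/m³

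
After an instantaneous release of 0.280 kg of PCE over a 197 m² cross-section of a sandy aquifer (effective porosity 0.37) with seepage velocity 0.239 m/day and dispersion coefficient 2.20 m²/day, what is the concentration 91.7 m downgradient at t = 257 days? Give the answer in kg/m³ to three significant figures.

For an instantaneous plane source, C(x,t) = M/(n_e·A·√(4πDt)) · exp(−(x−vt)²/(4Dt)), with n_e·A the pore (flow) area.
Plume center vt = 0.239 × 257 = 61.423 m, so the well at 91.7 m is 30.277 m downgradient of the peak.
√(4πDt) = 84.29 m, giving peak height M/(n_e·A·√(4πDt)) = 0.280/(0.37 × 197 × 84.29) = 4.557e-05 kg/m³.
(x−vt)²/(4Dt) = (30.277)²/(4 × 2.20 × 257) = 0.4053; exp(−0.4053) = 0.6668.
C = 4.557e-05 × 0.6668 = 3.04e-05 kg/m³.

3.04e-05 kg/m³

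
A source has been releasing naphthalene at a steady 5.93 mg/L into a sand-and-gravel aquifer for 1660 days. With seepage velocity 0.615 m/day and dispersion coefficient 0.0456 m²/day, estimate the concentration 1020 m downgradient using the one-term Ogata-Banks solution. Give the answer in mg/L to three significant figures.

For a continuous step input, C/C₀ ≈ ½·erfc((x−vt)/(2√(Dt))).
vt = 0.615 × 1660 = 1020.9 m and 2√(Dt) = 2√(0.0456 × 1660) = 17.40 m.
Argument (x−vt)/(2√(Dt)) = (1020 − 1020.9)/17.40 = -0.05172; ½·erfc(-0.05172) = 0.5292.
C = 5.93 × 0.5292 = 3.14 mg/L.

3.14 mg/L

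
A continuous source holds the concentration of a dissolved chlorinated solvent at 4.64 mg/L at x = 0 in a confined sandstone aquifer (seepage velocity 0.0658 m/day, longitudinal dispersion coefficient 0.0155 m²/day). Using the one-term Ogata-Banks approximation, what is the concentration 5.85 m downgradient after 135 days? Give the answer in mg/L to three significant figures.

For a continuous step input, C/C₀ ≈ ½·erfc((x−vt)/(2√(Dt))).
vt = 0.0658 × 135 = 8.883 m and 2√(Dt) = 2√(0.0155 × 135) = 2.893 m.
Argument (x−vt)/(2√(Dt)) = (5.85 − 8.883)/2.893 = -1.048; ½·erfc(-1.048) = 0.9308.
C = 4.64 × 0.9308 = 4.32 mg/L.

4.32 mg/L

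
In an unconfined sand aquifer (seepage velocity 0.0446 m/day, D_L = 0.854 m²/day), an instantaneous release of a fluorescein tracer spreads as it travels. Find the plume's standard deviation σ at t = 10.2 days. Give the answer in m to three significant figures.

Dispersive spreading gives a Gaussian with σ² = 2Dt; advection only shifts the center.
σ = √(2 × 0.854 × 10.2) = 4.17 m.

4.17 m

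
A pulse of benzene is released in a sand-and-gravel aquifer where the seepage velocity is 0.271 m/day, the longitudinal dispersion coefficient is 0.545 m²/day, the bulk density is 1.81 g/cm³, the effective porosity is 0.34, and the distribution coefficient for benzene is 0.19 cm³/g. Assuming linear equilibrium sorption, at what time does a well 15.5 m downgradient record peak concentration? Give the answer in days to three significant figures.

101 days

Retardation factor R = 1 + ρ_b·K_d/n = 1 + 1.81 × 0.19/0.34 = 2.011.
Sorption retards both mechanisms: v_R = v/R = 0.1348 m/day, D_R = D/R = 0.2710 m²/day.
Peak time from v_R²t² + 2D_R t − x² = 0: t = (√(D_R² + v_R²x²) − D_R)/v_R².
√(D_R² + v_R²x²) = √(0.2710² + 0.1348² × 15.5²) = 2.107; v_R² = 0.01817.
t = (2.107 − 0.2710)/0.01817 = 101 days.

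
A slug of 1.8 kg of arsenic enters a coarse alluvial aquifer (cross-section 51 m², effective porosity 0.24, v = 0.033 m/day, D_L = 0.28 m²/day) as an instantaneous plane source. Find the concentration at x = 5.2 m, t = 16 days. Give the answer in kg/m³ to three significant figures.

0.00580 kg/m³

For an instantaneous plane source, C(x,t) = M/(n_e·A·√(4πDt)) · exp(−(x−vt)²/(4Dt)), with n_e·A the pore (flow) area.
Plume center vt = 0.033 × 16 = 0.528 m, so the well at 5.2 m is 4.672 m downgradient of the peak.
√(4πDt) = 7.503 m, giving peak height M/(n_e·A·√(4πDt)) = 1.8/(0.24 × 51 × 7.503) = 0.01960 kg/m³.
(x−vt)²/(4Dt) = (4.672)²/(4 × 0.28 × 16) = 1.218; exp(−1.218) = 0.2958.
C = 0.01960 × 0.2958 = 0.00580 kg/m³.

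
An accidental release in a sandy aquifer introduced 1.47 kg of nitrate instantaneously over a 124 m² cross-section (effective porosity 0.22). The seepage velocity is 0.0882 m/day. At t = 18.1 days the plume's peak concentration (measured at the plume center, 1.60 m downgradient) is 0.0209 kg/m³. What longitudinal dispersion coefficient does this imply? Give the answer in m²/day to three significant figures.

At the plume center C_max = M/(n_e·A·√(4πDt)), so D = M²/(4πt·(n_e·A·C_max)²).
n_e·A·C_max = 0.22 × 124 × 0.0209 = 0.5702 kg/m.
D = 1.47²/(4π × 18.1 × 0.5702²) = 0.0292 m²/day.

0.0292 m²/day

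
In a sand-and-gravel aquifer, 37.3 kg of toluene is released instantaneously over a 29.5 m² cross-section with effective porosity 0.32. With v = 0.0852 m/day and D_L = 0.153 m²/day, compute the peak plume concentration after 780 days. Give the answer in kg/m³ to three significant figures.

0.102 kg/m³

The peak of an instantaneous 1D plume sits at x = vt; there the Gaussian factor is 1 and C_max = M/(n_e·A·√(4πDt)), where n_e·A is the pore area the mass is dissolved in.
√(4πDt) = √(4π × 0.153 × 780) = 38.73 m, so C_max = 37.3/(0.32 × 29.5 × 38.73) = 0.102 kg/m³.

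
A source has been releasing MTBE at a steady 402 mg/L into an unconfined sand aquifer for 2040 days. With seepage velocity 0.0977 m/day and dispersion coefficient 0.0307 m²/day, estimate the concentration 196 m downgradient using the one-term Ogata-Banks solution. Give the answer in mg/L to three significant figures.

For a continuous step input, C/C₀ ≈ ½·erfc((x−vt)/(2√(Dt))).
vt = 0.0977 × 2040 = 199.308 m and 2√(Dt) = 2√(0.0307 × 2040) = 15.83 m.
Argument (x−vt)/(2√(Dt)) = (196 − 199.308)/15.83 = -0.2090; ½·erfc(-0.2090) = 0.6162.
C = 402 × 0.6162 = 248 mg/L.

248 mg/L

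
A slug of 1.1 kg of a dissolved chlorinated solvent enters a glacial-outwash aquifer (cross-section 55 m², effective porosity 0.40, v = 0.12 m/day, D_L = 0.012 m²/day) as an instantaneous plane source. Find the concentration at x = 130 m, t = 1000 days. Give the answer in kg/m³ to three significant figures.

For an instantaneous plane source, C(x,t) = M/(n_e·A·√(4πDt)) · exp(−(x−vt)²/(4Dt)), with n_e·A the pore (flow) area.
Plume center vt = 0.12 × 1000 = 120 m, so the well at 130 m is 10 m downgradient of the peak.
√(4πDt) = 12.28 m, giving peak height M/(n_e·A·√(4πDt)) = 1.1/(0.40 × 55 × 12.28) = 0.004072 kg/m³.
(x−vt)²/(4Dt) = (10)²/(4 × 0.012 × 1000) = 2.083; exp(−2.083) = 0.1246.
C = 0.004072 × 0.1246 = 0.000507 kg/m³.

0.000507 kg/m³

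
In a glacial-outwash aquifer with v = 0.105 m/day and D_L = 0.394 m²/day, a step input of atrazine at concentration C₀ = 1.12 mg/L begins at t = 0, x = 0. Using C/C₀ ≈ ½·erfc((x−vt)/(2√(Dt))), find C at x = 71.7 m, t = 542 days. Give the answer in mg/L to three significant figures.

0.266 mg/L

For a continuous step input, C/C₀ ≈ ½·erfc((x−vt)/(2√(Dt))).
vt = 0.105 × 542 = 56.91 m and 2√(Dt) = 2√(0.394 × 542) = 29.23 m.
Argument (x−vt)/(2√(Dt)) = (71.7 − 56.91)/29.23 = 0.5060; ½·erfc(0.5060) = 0.2371.
C = 1.12 × 0.2371 = 0.266 mg/L.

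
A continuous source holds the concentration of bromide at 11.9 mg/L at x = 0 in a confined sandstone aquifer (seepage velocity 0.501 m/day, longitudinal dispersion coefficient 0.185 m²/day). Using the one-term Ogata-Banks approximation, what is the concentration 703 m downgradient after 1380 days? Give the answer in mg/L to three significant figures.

For a continuous step input, C/C₀ ≈ ½·erfc((x−vt)/(2√(Dt))).
vt = 0.501 × 1380 = 691.38 m and 2√(Dt) = 2√(0.185 × 1380) = 31.96 m.
Argument (x−vt)/(2√(Dt)) = (703 − 691.38)/31.96 = 0.3636; ½·erfc(0.3636) = 0.3036.
C = 11.9 × 0.3036 = 3.61 mg/L.

3.61 mg/L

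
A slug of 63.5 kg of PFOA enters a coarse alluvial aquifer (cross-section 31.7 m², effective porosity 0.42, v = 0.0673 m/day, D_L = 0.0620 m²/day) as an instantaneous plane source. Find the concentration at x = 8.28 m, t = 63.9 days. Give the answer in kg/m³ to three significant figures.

For an instantaneous plane source, C(x,t) = M/(n_e·A·√(4πDt)) · exp(−(x−vt)²/(4Dt)), with n_e·A the pore (flow) area.
Plume center vt = 0.0673 × 63.9 = 4.30047 m, so the well at 8.28 m is 3.97953 m downgradient of the peak.
√(4πDt) = 7.056 m, giving peak height M/(n_e·A·√(4πDt)) = 63.5/(0.42 × 31.7 × 7.056) = 0.6759 kg/m³.
(x−vt)²/(4Dt) = (3.97953)²/(4 × 0.0620 × 63.9) = 0.9993; exp(−0.9993) = 0.3681.
C = 0.6759 × 0.3681 = 0.249 kg/m³.

0.249 kg/m³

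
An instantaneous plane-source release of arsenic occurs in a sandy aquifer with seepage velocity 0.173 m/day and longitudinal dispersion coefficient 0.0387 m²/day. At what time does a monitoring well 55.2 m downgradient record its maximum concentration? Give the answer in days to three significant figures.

318 days

For the 1D instantaneous-source solution, setting ∂C/∂t = 0 at fixed x gives v²t² + 2Dt − x² = 0, so t = (√(D² + v²x²) − D)/v².
√(D² + v²x²) = √(0.0387² + 0.173² × 55.2²) = 9.550; v² = 0.029929.
t = (9.550 − 0.0387)/0.029929 = 318 days (vs. the pure-advection estimate x/v = 319 d).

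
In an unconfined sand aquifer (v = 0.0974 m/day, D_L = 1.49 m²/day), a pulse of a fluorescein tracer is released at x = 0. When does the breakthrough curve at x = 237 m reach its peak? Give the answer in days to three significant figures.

For the 1D instantaneous-source solution, setting ∂C/∂t = 0 at fixed x gives v²t² + 2Dt − x² = 0, so t = (√(D² + v²x²) − D)/v².
√(D² + v²x²) = √(1.49² + 0.0974² × 237²) = 23.13; v² = 0.00948676.
t = (23.13 − 1.49)/0.00948676 = 2280 days (vs. the pure-advection estimate x/v = 2430 d).

2280 days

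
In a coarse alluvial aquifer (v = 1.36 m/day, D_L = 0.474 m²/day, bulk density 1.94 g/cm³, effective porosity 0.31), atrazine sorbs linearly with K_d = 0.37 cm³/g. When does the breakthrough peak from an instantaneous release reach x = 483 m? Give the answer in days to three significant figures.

Retardation factor R = 1 + ρ_b·K_d/n = 1 + 1.94 × 0.37/0.31 = 3.315.
Sorption retards both mechanisms: v_R = v/R = 0.4103 m/day, D_R = D/R = 0.1430 m²/day.
Peak time from v_R²t² + 2D_R t − x² = 0: t = (√(D_R² + v_R²x²) − D_R)/v_R².
√(D_R² + v_R²x²) = √(0.1430² + 0.4103² × 483²) = 198.2; v_R² = 0.1683.
t = (198.2 − 0.1430)/0.1683 = 1180 days.

1180 days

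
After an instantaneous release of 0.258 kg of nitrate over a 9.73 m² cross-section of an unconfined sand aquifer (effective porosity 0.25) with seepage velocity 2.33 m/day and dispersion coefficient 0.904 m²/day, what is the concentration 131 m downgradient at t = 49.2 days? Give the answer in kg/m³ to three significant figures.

0.000996 kg/m³

For an instantaneous plane source, C(x,t) = M/(n_e·A·√(4πDt)) · exp(−(x−vt)²/(4Dt)), with n_e·A the pore (flow) area.
Plume center vt = 2.33 × 49.2 = 114.636 m, so the well at 131 m is 16.364 m downgradient of the peak.
√(4πDt) = 23.64 m, giving peak height M/(n_e·A·√(4πDt)) = 0.258/(0.25 × 9.73 × 23.64) = 0.004487 kg/m³.
(x−vt)²/(4Dt) = (16.364)²/(4 × 0.904 × 49.2) = 1.505; exp(−1.505) = 0.2220.
C = 0.004487 × 0.2220 = 0.000996 kg/m³.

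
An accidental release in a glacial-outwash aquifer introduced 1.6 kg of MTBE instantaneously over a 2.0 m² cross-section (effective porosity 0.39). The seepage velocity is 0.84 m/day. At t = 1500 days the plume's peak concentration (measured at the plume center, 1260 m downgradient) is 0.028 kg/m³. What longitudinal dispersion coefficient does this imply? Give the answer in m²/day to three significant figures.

At the plume center C_max = M/(n_e·A·√(4πDt)), so D = M²/(4πt·(n_e·A·C_max)²).
n_e·A·C_max = 0.39 × 2.0 × 0.028 = 0.02184 kg/m.
D = 1.6²/(4π × 1500 × 0.02184²) = 0.285 m²/day.

0.285 m²/day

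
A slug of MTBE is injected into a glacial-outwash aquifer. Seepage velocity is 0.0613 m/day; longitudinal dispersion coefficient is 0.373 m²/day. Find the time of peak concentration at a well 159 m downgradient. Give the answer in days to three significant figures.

2500 days

For the 1D instantaneous-source solution, setting ∂C/∂t = 0 at fixed x gives v²t² + 2Dt − x² = 0, so t = (√(D² + v²x²) − D)/v².
√(D² + v²x²) = √(0.373² + 0.0613² × 159²) = 9.754; v² = 0.00375769.
t = (9.754 − 0.373)/0.00375769 = 2500 days (vs. the pure-advection estimate x/v = 2590 d).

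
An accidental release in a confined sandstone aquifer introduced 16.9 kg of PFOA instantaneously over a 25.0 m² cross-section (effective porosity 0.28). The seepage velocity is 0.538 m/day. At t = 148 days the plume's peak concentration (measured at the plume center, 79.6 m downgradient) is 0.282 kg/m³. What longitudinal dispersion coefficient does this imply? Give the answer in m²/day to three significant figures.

At the plume center C_max = M/(n_e·A·√(4πDt)), so D = M²/(4πt·(n_e·A·C_max)²).
n_e·A·C_max = 0.28 × 25.0 × 0.282 = 1.974 kg/m.
D = 16.9²/(4π × 148 × 1.974²) = 0.0394 m²/day.

0.0394 m²/day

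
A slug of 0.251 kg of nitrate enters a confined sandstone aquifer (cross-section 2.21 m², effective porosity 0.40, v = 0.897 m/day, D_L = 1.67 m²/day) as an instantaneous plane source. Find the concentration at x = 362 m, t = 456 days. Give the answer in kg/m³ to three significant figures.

0.00140 kg/m³

For an instantaneous plane source, C(x,t) = M/(n_e·A·√(4πDt)) · exp(−(x−vt)²/(4Dt)), with n_e·A the pore (flow) area.
Plume center vt = 0.897 × 456 = 409.032 m, so the well at 362 m is 47.032 m upgradient of the peak.
√(4πDt) = 97.82 m, giving peak height M/(n_e·A·√(4πDt)) = 0.251/(0.40 × 2.21 × 97.82) = 0.002903 kg/m³.
(x−vt)²/(4Dt) = (-47.032)²/(4 × 1.67 × 456) = 0.7262; exp(−0.7262) = 0.4837.
C = 0.002903 × 0.4837 = 0.00140 kg/m³.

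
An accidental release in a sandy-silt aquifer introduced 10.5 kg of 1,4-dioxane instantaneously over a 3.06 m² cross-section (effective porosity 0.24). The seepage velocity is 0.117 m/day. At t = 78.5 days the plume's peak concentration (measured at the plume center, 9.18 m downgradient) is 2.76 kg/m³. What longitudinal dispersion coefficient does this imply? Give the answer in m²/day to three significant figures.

0.0272 m²/day

At the plume center C_max = M/(n_e·A·√(4πDt)), so D = M²/(4πt·(n_e·A·C_max)²).
n_e·A·C_max = 0.24 × 3.06 × 2.76 = 2.027 kg/m.
D = 10.5²/(4π × 78.5 × 2.027²) = 0.0272 m²/day.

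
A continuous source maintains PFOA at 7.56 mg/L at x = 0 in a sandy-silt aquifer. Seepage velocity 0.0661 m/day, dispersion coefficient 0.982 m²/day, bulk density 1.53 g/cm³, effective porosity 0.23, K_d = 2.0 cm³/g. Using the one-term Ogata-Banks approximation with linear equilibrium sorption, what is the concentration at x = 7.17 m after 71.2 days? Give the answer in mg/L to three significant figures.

0.108 mg/L

Retardation factor R = 1 + ρ_b·K_d/n = 1 + 1.53 × 2.0/0.23 = 14.30.
Sorption retards both mechanisms: v_R = v/R = 0.004622 m/day, D_R = D/R = 0.06867 m²/day.
v_R·t = 0.004622 × 71.2 = 0.3290864 m; 2√(D_R t) = 4.422 m; argument = (7.17 − 0.3290864)/4.422 = 1.547.
C = C₀ × ½·erfc(1.547) = 7.56 × 0.01434 = 0.108 mg/L.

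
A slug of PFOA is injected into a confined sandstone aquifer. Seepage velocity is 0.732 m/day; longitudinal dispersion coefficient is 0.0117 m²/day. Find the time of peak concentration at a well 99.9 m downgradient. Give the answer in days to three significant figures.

For the 1D instantaneous-source solution, setting ∂C/∂t = 0 at fixed x gives v²t² + 2Dt − x² = 0, so t = (√(D² + v²x²) − D)/v².
√(D² + v²x²) = √(0.0117² + 0.732² × 99.9²) = 73.13; v² = 0.535824.
t = (73.13 − 0.0117)/0.535824 = 136 days (vs. the pure-advection estimate x/v = 136 d).

136 days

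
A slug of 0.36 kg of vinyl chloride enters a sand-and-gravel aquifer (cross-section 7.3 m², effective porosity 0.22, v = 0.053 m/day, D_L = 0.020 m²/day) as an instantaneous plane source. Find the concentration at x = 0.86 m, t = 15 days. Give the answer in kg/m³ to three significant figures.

0.115 kg/m³

For an instantaneous plane source, C(x,t) = M/(n_e·A·√(4πDt)) · exp(−(x−vt)²/(4Dt)), with n_e·A the pore (flow) area.
Plume center vt = 0.053 × 15 = 0.795 m, so the well at 0.86 m is 0.065 m downgradient of the peak.
√(4πDt) = 1.942 m, giving peak height M/(n_e·A·√(4πDt)) = 0.36/(0.22 × 7.3 × 1.942) = 0.1154 kg/m³.
(x−vt)²/(4Dt) = (0.065)²/(4 × 0.020 × 15) = 0.003521; exp(−0.003521) = 0.9965.
C = 0.1154 × 0.9965 = 0.115 kg/m³.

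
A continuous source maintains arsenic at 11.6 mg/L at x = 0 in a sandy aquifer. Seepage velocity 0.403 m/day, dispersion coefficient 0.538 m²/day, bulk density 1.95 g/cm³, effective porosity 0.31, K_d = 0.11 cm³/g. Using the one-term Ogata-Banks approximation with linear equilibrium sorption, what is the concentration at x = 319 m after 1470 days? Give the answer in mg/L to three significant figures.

9.81 mg/L

Retardation factor R = 1 + ρ_b·K_d/n = 1 + 1.95 × 0.11/0.31 = 1.692.
Sorption retards both mechanisms: v_R = v/R = 0.2382 m/day, D_R = D/R = 0.3180 m²/day.
v_R·t = 0.2382 × 1470 = 350.154 m; 2√(D_R t) = 43.24 m; argument = (319 − 350.154)/43.24 = -0.7205.
C = C₀ × ½·erfc(-0.7205) = 11.6 × 0.8459 = 9.81 mg/L.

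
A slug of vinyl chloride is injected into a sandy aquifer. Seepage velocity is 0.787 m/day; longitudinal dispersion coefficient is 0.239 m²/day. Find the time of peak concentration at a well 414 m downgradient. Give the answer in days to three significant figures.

526 days

For the 1D instantaneous-source solution, setting ∂C/∂t = 0 at fixed x gives v²t² + 2Dt − x² = 0, so t = (√(D² + v²x²) − D)/v².
√(D² + v²x²) = √(0.239² + 0.787² × 414²) = 325.8; v² = 0.619369.
t = (325.8 − 0.239)/0.619369 = 526 days (vs. the pure-advection estimate x/v = 526 d).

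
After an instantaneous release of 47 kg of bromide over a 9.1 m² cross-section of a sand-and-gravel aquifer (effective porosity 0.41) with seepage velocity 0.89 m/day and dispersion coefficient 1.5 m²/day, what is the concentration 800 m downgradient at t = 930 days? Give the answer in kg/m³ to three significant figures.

0.0829 kg/m³

For an instantaneous plane source, C(x,t) = M/(n_e·A·√(4πDt)) · exp(−(x−vt)²/(4Dt)), with n_e·A the pore (flow) area.
Plume center vt = 0.89 × 930 = 827.7 m, so the well at 800 m is 27.7 m upgradient of the peak.
√(4πDt) = 132.4 m, giving peak height M/(n_e·A·√(4πDt)) = 47/(0.41 × 9.1 × 132.4) = 0.09514 kg/m³.
(x−vt)²/(4Dt) = (-27.7)²/(4 × 1.5 × 930) = 0.1375; exp(−0.1375) = 0.8715.
C = 0.09514 × 0.8715 = 0.0829 kg/m³.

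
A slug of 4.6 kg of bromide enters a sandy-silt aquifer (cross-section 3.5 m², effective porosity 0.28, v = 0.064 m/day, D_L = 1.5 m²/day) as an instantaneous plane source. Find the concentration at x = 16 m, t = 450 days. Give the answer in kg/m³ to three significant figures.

For an instantaneous plane source, C(x,t) = M/(n_e·A·√(4πDt)) · exp(−(x−vt)²/(4Dt)), with n_e·A the pore (flow) area.
Plume center vt = 0.064 × 450 = 28.8 m, so the well at 16 m is 12.8 m upgradient of the peak.
√(4πDt) = 92.10 m, giving peak height M/(n_e·A·√(4πDt)) = 4.6/(0.28 × 3.5 × 92.10) = 0.05097 kg/m³.
(x−vt)²/(4Dt) = (-12.8)²/(4 × 1.5 × 450) = 0.06068; exp(−0.06068) = 0.9411.
C = 0.05097 × 0.9411 = 0.0480 kg/m³.

0.0480 kg/m³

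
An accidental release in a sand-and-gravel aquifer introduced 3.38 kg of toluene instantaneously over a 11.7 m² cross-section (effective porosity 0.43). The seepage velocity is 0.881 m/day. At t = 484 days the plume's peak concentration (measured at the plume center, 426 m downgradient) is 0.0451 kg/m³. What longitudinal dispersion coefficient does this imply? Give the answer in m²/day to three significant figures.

0.0365 m²/day

At the plume center C_max = M/(n_e·A·√(4πDt)), so D = M²/(4πt·(n_e·A·C_max)²).
n_e·A·C_max = 0.43 × 11.7 × 0.0451 = 0.2269 kg/m.
D = 3.38²/(4π × 484 × 0.2269²) = 0.0365 m²/day.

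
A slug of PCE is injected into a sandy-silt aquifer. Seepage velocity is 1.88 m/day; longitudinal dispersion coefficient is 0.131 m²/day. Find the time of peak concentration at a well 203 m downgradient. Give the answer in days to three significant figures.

For the 1D instantaneous-source solution, setting ∂C/∂t = 0 at fixed x gives v²t² + 2Dt − x² = 0, so t = (√(D² + v²x²) − D)/v².
√(D² + v²x²) = √(0.131² + 1.88² × 203²) = 381.6; v² = 3.5344.
t = (381.6 − 0.131)/3.5344 = 108 days (vs. the pure-advection estimate x/v = 108 d).

108 days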